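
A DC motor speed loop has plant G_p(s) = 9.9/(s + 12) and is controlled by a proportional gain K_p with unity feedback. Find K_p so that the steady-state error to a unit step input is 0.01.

K_p = 120

For a type-0 loop with proportional control, e_ss = 1/(1 + K_p·G_p(0)).
G_p(0) = 0.825. Require 1/(1 + K_p·0.825) = 0.01, so 1 + 0.825·K_p = 100.
K_p = (100 − 1)/0.825 = 120.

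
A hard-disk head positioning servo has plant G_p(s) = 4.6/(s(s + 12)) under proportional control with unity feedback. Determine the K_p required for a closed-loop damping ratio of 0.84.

K_p = 11.1

Closed-loop characteristic equation: s² + 12s + K_p·4.6 = 0.
So ω_n = √(4.6K_p) and 2ζω_n = 12, giving ζ = 12/(2√(4.6K_p)).
Setting ζ = 0.84: √(4.6K_p) = 12/(2·0.84) = 7.143, so K_p = 51.02/4.6 = 11.1.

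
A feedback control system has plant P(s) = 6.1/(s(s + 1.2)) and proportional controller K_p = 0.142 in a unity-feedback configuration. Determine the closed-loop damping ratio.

ζ = 0.645

With unity feedback the closed-loop characteristic equation is s² + 1.2s + 0.142·6.1 = s² + 1.2s + 0.8662 = 0.
Matching s² + 2ζω_n s + ω_n²: ω_n = √0.8662 = 0.9307 rad/s and 2ζω_n = 1.2, so ζ = 1.2/(2·0.9307) = 0.645.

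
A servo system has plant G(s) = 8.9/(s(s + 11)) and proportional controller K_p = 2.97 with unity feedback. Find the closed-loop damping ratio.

ζ = 1.07

1 + K_p·G(s) = 0 gives s² + 11s + 26.43 = 0.
So ω_n² = 26.43 ⇒ ω_n = 5.141 rad/s, and ζ = 11/(2ω_n) = 1.07.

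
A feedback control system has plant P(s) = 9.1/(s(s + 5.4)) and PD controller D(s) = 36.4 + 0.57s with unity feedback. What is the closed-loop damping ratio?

ζ = 0.291

Forward path: (36.4 + 0.57s)·9.1/(s(s+5.4)). The closed-loop characteristic equation is s² + (5.4 + 9.1·0.57)s + 9.1·36.4 = 0.
That is s² + 10.59s + 331.2 = 0, so ω_n = 18.2 rad/s and ζ = 10.59/(2·18.2) = 0.2909.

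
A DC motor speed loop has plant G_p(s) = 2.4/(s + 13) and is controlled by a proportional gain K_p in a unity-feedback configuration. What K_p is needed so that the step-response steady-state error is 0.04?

K_p = 130

Steady-state error for a unit step on this type-0 loop is 1/(1 + K_p·G_p(0)).
G_p(0) = 0.1846. Require 1/(1 + K_p·0.1846) = 0.04, so 1 + 0.1846·K_p = 25.
K_p = (25 − 1)/0.1846 = 130.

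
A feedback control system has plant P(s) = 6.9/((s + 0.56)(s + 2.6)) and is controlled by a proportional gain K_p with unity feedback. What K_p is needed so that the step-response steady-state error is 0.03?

K_p = 6.82

For a type-0 loop with proportional control, e_ss = 1/(1 + K_p·P(0)).
P(0) = 4.739. Require 1/(1 + K_p·4.739) = 0.03, so 1 + 4.739·K_p = 33.33.
K_p = (33.33 − 1)/4.739 = 6.82.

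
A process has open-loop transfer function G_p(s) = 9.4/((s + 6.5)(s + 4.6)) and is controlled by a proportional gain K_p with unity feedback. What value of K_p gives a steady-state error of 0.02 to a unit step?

The loop is type 0, so e_ss(step) = 1/(1 + K_pos) with K_pos = K_p·G_p(0).
G_p(0) = 0.3144. Require 1/(1 + K_p·0.3144) = 0.02, so 1 + 0.3144·K_p = 50.
K_p = (50 − 1)/0.3144 = 156.

K_p = 156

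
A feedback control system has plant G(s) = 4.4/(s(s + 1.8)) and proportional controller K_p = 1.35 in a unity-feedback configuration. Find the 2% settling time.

T_s ≈ 4.44 s

Closed-loop characteristic equation: s² + 1.8s + 5.94 = 0, so ω_n = 2.437 rad/s and ζ = 1.8/(2·2.437) = 0.3693.
2% settling time T_s ≈ 4/(ζω_n) = 4/0.9 = 4.44 s.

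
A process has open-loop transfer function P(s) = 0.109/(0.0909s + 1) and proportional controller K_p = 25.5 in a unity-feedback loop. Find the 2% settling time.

T_s ≈ 0.0962 s

Closed loop: T(s) = K_p·P/(1+K_p·P) = 2.78/(0.0909s + 1 + 2.78), with pole at s = −(1 + 2.78)/0.0909 = −41.58.
τ = 1/41.58 = 0.02405 s, so 2% settling time ≈ 4τ = 0.0962 s.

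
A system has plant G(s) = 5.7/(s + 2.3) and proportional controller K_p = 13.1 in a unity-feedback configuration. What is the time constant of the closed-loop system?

τ = 0.013 s

Closed-loop transfer function: T(s) = K_p·G(s)/(1 + K_p·G(s)) = 74.67/(s + 2.3 + 74.67) = 74.67/(s + 76.97).
Time constant τ = 1/76.97 = 0.013 s.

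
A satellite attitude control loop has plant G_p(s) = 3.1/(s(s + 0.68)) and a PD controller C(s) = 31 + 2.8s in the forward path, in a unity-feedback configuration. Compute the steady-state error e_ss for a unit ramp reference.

0.00708

The loop has one pole at the origin (type 1). Velocity error constant K_v = lim_{s→0} s·C(s)G_p(s) = 31·3.1/0.68 = 141.3.
Steady-state error to a unit ramp: e_ss = 1/K_v = 0.00708.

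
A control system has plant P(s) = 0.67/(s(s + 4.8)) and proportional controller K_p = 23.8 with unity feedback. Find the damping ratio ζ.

With unity feedback the closed-loop characteristic equation is s² + 4.8s + 23.8·0.67 = s² + 4.8s + 15.95 = 0.
So ω_n² = 15.95 ⇒ ω_n = 3.993 rad/s, and ζ = 4.8/(2ω_n) = 0.601.

ζ = 0.601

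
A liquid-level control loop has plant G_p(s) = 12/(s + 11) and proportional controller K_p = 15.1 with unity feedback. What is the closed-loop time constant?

τ = 0.0052 s

Closed-loop transfer function: T(s) = K_p·G_p(s)/(1 + K_p·G_p(s)) = 181.2/(s + 11 + 181.2) = 181.2/(s + 192.2).
Time constant τ = 1/192.2 = 0.0052 s.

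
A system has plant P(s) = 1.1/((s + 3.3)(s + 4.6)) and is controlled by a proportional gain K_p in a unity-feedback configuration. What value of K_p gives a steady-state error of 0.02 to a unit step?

K_p = 676

The loop is type 0, so e_ss(step) = 1/(1 + K_pos) with K_pos = K_p·P(0).
P(0) = 0.07246. Require 1/(1 + K_p·0.07246) = 0.02, so 1 + 0.07246·K_p = 50.
K_p = (50 − 1)/0.07246 = 676.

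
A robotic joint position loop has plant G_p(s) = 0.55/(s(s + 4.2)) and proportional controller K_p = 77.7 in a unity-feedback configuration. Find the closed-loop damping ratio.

1 + K_p·G_p(s) = 0 gives s² + 4.2s + 42.74 = 0.
So ω_n² = 42.74 ⇒ ω_n = 6.537 rad/s, and ζ = 4.2/(2ω_n) = 0.321.

ζ = 0.321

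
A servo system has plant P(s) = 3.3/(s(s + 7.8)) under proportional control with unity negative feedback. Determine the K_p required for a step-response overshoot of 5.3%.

From %OS = 100·exp(−πζ/√(1−ζ²)) = 5.3%, ζ = −ln(0.053)/√(π²+ln²(0.053)) = 0.683.
Characteristic equation s² + 7.8s + 3.3K_p = 0 gives ζ = 7.8/(2√(3.3K_p)).
Setting ζ = 0.683: √(3.3K_p) = 7.8/(2·0.683) = 5.71, so K_p = 32.61/3.3 = 9.88.

K_p = 9.88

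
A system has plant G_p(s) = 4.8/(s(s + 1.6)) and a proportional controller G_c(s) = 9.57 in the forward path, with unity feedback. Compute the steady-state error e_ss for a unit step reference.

0

The open loop G_c(s)G_p(s) has a pole at the origin (type 1), so the static position error constant is infinite and e_ss = 1/(1+∞) = 0.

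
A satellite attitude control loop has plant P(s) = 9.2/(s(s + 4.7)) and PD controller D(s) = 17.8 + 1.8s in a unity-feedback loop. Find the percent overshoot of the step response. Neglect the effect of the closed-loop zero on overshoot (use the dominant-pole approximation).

Forward path: (17.8 + 1.8s)·9.2/(s(s+4.7)). The closed-loop characteristic equation is s² + (4.7 + 9.2·1.8)s + 9.2·17.8 = 0.
That is s² + 21.26s + 163.8 = 0, so ω_n = 12.8 rad/s and ζ = 21.26/(2·12.8) = 0.8307.
%OS = 100·exp(−πζ/√(1−ζ²)) = 0.921%.

0.921%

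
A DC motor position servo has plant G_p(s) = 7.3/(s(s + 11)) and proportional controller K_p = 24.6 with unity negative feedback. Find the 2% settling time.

T_s ≈ 0.727 s

Closed-loop characteristic equation: s² + 11s + 179.6 = 0, so ω_n = 13.4 rad/s and ζ = 11/(2·13.4) = 0.4104.
2% settling time T_s ≈ 4/(ζω_n) = 4/5.5 = 0.727 s.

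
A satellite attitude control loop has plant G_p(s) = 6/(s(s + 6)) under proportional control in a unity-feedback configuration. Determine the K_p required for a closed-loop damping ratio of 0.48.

Closed-loop characteristic equation: s² + 6s + K_p·6 = 0.
So ω_n = √(6K_p) and 2ζω_n = 6, giving ζ = 6/(2√(6K_p)).
Setting ζ = 0.48: √(6K_p) = 6/(2·0.48) = 6.25, so K_p = 39.06/6 = 6.51.

K_p = 6.51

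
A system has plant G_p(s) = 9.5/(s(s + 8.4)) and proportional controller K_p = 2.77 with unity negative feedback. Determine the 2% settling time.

The closed-loop denominator s² + 8.4s + 26.32 gives ω_n = √26.32 = 5.13 and ζ = 8.4/(2ω_n) = 0.8187.
2% settling time T_s ≈ 4/(ζω_n) = 4/4.2 = 0.952 s.

T_s ≈ 0.952 s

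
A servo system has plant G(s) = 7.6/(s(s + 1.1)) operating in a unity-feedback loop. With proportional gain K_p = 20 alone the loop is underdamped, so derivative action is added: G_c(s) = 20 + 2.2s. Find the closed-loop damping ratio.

Forward path: (20 + 2.2s)·7.6/(s(s+1.1)). The closed-loop characteristic equation is s² + (1.1 + 7.6·2.2)s + 7.6·20 = 0.
That is s² + 17.82s + 152 = 0, so ω_n = 12.33 rad/s and ζ = 17.82/(2·12.33) = 0.7227.

ζ = 0.723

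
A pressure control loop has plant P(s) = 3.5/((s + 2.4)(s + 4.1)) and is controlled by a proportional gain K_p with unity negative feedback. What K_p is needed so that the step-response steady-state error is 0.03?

Steady-state error for a unit step on this type-0 loop is 1/(1 + K_p·P(0)).
P(0) = 0.3557. Require 1/(1 + K_p·0.3557) = 0.03, so 1 + 0.3557·K_p = 33.33.
K_p = (33.33 − 1)/0.3557 = 90.9.

K_p = 90.9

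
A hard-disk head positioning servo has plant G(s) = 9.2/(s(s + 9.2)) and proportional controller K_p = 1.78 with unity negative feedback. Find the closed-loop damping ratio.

ζ = 1.14

With unity feedback the closed-loop characteristic equation is s² + 9.2s + 1.78·9.2 = s² + 9.2s + 16.38 = 0.
So ω_n² = 16.38 ⇒ ω_n = 4.047 rad/s, and ζ = 9.2/(2ω_n) = 1.14.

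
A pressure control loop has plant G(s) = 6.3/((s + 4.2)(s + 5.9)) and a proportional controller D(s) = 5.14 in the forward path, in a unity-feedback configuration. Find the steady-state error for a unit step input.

0.434

The loop is type 0. Static position error constant K_pos = D(0)·G(0) = 5.14·0.2542 = 1.307.
Steady-state error to a unit step: e_ss = 1/(1+K_pos) = 1/2.307 = 0.434.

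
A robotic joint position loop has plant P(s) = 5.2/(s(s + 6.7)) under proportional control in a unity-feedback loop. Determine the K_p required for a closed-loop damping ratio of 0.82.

K_p = 3.21

Closed-loop characteristic equation: s² + 6.7s + K_p·5.2 = 0.
So ω_n = √(5.2K_p) and 2ζω_n = 6.7, giving ζ = 6.7/(2√(5.2K_p)).
Setting ζ = 0.82: √(5.2K_p) = 6.7/(2·0.82) = 4.085, so K_p = 16.69/5.2 = 3.21.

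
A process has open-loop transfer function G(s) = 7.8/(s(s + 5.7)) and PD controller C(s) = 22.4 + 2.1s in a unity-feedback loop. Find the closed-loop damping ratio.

Forward path: (22.4 + 2.1s)·7.8/(s(s+5.7)). The closed-loop characteristic equation is s² + (5.7 + 7.8·2.1)s + 7.8·22.4 = 0.
That is s² + 22.08s + 174.7 = 0, so ω_n = 13.22 rad/s and ζ = 22.08/(2·13.22) = 0.8352.

ζ = 0.835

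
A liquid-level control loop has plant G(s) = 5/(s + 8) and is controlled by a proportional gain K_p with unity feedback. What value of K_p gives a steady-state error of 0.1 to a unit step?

K_p = 14.4

For a type-0 loop with proportional control, e_ss = 1/(1 + K_p·G(0)).
G(0) = 0.625. Require 1/(1 + K_p·0.625) = 0.1, so 1 + 0.625·K_p = 10.
K_p = (10 − 1)/0.625 = 14.4.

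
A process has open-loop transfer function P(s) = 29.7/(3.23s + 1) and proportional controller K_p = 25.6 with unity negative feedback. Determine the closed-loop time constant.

τ = 0.00424 s

Closed loop: T(s) = K_p·P/(1+K_p·P) = 760.3/(3.23s + 1 + 760.3), with pole at s = −(1 + 760.3)/3.23 = −235.7.
Closed-loop time constant τ = 1/235.7 = 0.00424 s.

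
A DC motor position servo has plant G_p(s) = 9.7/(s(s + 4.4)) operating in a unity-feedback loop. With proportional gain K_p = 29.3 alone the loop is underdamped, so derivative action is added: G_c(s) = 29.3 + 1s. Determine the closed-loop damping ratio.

ζ = 0.418

Forward path: (29.3 + 1s)·9.7/(s(s+4.4)). The closed-loop characteristic equation is s² + (4.4 + 9.7·1)s + 9.7·29.3 = 0.
That is s² + 14.1s + 284.2 = 0, so ω_n = 16.86 rad/s and ζ = 14.1/(2·16.86) = 0.4182.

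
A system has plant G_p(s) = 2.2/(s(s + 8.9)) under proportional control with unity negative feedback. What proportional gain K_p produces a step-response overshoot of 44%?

From %OS = 100·exp(−πζ/√(1−ζ²)) = 44%, ζ = −ln(0.44)/√(π²+ln²(0.44)) = 0.2528.
Characteristic equation s² + 8.9s + 2.2K_p = 0 gives ζ = 8.9/(2√(2.2K_p)).
Setting ζ = 0.2528: √(2.2K_p) = 8.9/(2·0.2528) = 17.6, so K_p = 309.8/2.2 = 141.

K_p = 141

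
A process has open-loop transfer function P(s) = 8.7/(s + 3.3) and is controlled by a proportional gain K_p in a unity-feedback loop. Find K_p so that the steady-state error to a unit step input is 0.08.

K_p = 4.36

The loop is type 0, so e_ss(step) = 1/(1 + K_pos) with K_pos = K_p·P(0).
P(0) = 2.636. Require 1/(1 + K_p·2.636) = 0.08, so 1 + 2.636·K_p = 12.5.
K_p = (12.5 − 1)/2.636 = 4.36.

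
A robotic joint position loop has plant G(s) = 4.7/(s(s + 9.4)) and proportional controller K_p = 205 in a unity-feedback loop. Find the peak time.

T_p = 0.102 s

Closed-loop characteristic equation: s² + 9.4s + 963.5 = 0, so ω_n = 31.04 rad/s and ζ = 9.4/(2·31.04) = 0.1514.
Damped frequency ω_d = ω_n√(1−ζ²) = 30.68 rad/s, so peak time T_p = π/ω_d = 0.102 s.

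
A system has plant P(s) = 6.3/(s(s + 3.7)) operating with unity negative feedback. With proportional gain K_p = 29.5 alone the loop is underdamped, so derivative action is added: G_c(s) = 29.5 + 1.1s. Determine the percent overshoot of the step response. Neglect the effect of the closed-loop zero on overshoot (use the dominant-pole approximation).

26.4%

Forward path: (29.5 + 1.1s)·6.3/(s(s+3.7)). The closed-loop characteristic equation is s² + (3.7 + 6.3·1.1)s + 6.3·29.5 = 0.
That is s² + 10.63s + 185.8 = 0, so ω_n = 13.63 rad/s and ζ = 10.63/(2·13.63) = 0.3899.
%OS = 100·exp(−πζ/√(1−ζ²)) = 26.4%.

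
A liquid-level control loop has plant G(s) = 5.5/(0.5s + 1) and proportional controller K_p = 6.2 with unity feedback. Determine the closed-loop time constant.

τ = 0.0142 s

Closed loop: T(s) = K_p·G/(1+K_p·G) = 34.1/(0.5s + 1 + 34.1), with pole at s = −(1 + 34.1)/0.5 = −70.2.
Closed-loop time constant τ = 1/70.2 = 0.0142 s.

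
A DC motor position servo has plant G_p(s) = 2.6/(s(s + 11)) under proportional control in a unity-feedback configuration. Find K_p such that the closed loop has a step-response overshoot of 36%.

K_p = 122

From %OS = 100·exp(−πζ/√(1−ζ²)) = 36%, ζ = −ln(0.36)/√(π²+ln²(0.36)) = 0.3093.
Characteristic equation s² + 11s + 2.6K_p = 0 gives ζ = 11/(2√(2.6K_p)).
Setting ζ = 0.3093: √(2.6K_p) = 11/(2·0.3093) = 17.78, so K_p = 316.3/2.6 = 122.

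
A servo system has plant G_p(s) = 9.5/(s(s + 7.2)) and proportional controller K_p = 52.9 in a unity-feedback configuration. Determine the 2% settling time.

Closed-loop characteristic equation: s² + 7.2s + 502.6 = 0, so ω_n = 22.42 rad/s and ζ = 7.2/(2·22.42) = 0.1606.
2% settling time T_s ≈ 4/(ζω_n) = 4/3.6 = 1.11 s.

T_s ≈ 1.11 s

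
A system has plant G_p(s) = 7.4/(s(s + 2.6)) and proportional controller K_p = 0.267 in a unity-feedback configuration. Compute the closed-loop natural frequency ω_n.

The closed-loop denominator is s(s+2.6) + 0.267·7.4 = s² + 2.6s + 1.976.
Matching s² + 2ζω_n s + ω_n²: ω_n = √1.976 = 1.406 rad/s and 2ζω_n = 2.6, so ζ = 2.6/(2·1.406) = 0.925.

ω_n = 1.41 rad/s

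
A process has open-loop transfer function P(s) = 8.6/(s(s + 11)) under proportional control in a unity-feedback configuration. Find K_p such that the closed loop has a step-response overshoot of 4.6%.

K_p = 7.18

From %OS = 100·exp(−πζ/√(1−ζ²)) = 4.6%, ζ = −ln(0.046)/√(π²+ln²(0.046)) = 0.7.
Characteristic equation s² + 11s + 8.6K_p = 0 gives ζ = 11/(2√(8.6K_p)).
Setting ζ = 0.7: √(8.6K_p) = 11/(2·0.7) = 7.857, so K_p = 61.74/8.6 = 7.18.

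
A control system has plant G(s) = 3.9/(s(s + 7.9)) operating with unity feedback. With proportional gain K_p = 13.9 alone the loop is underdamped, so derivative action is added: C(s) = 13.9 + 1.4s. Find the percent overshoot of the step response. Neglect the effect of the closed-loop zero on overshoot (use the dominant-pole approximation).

0.114%

Forward path: (13.9 + 1.4s)·3.9/(s(s+7.9)). The closed-loop characteristic equation is s² + (7.9 + 3.9·1.4)s + 3.9·13.9 = 0.
That is s² + 13.36s + 54.21 = 0, so ω_n = 7.363 rad/s and ζ = 13.36/(2·7.363) = 0.9073.
%OS = 100·exp(−πζ/√(1−ζ²)) = 0.114%.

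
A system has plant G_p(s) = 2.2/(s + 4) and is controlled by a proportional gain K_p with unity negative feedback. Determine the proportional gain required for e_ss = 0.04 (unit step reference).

For a type-0 loop with proportional control, e_ss = 1/(1 + K_p·G_p(0)).
G_p(0) = 0.55. Require 1/(1 + K_p·0.55) = 0.04, so 1 + 0.55·K_p = 25.
K_p = (25 − 1)/0.55 = 43.6.

K_p = 43.6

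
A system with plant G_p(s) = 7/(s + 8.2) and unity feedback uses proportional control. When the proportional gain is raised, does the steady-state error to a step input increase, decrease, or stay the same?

decrease

e_ss = 1/(1 + K_p·G_p(0)); a larger K_p raises the denominator, so e_ss decreases.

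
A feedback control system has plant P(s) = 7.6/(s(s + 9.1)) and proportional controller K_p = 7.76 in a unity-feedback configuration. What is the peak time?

From 1 + K_pP(s) = 0: s² + 9.1s + 58.98 = 0 ⇒ ω_n = 7.68, ζ = 0.5925.
Damped frequency ω_d = ω_n√(1−ζ²) = 6.187 rad/s, so peak time T_p = π/ω_d = 0.508 s.

T_p = 0.508 s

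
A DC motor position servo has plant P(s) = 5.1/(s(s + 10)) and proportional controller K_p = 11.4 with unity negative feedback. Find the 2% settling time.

T_s ≈ 0.8 s

Closed-loop characteristic equation: s² + 10s + 58.14 = 0, so ω_n = 7.625 rad/s and ζ = 10/(2·7.625) = 0.6557.
2% settling time T_s ≈ 4/(ζω_n) = 4/5 = 0.8 s.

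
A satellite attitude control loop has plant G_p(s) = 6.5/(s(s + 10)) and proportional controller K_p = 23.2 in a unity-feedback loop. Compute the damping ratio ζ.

ζ = 0.407

With unity feedback the closed-loop characteristic equation is s² + 10s + 23.2·6.5 = s² + 10s + 150.8 = 0.
So ω_n² = 150.8 ⇒ ω_n = 12.28 rad/s, and ζ = 10/(2ω_n) = 0.407.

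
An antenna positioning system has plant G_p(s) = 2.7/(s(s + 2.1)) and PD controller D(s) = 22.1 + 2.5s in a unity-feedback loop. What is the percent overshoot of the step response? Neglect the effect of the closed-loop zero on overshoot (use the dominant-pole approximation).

11.1%

Forward path: (22.1 + 2.5s)·2.7/(s(s+2.1)). The closed-loop characteristic equation is s² + (2.1 + 2.7·2.5)s + 2.7·22.1 = 0.
That is s² + 8.85s + 59.67 = 0, so ω_n = 7.725 rad/s and ζ = 8.85/(2·7.725) = 0.5728.
%OS = 100·exp(−πζ/√(1−ζ²)) = 11.1%.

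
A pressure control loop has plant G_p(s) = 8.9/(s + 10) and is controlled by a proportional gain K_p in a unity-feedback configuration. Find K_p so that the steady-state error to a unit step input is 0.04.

For a type-0 loop with proportional control, e_ss = 1/(1 + K_p·G_p(0)).
G_p(0) = 0.89. Require 1/(1 + K_p·0.89) = 0.04, so 1 + 0.89·K_p = 25.
K_p = (25 − 1)/0.89 = 27.

K_p = 27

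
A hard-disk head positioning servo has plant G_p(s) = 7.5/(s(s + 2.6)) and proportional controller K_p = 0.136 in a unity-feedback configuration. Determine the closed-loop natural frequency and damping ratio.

1 + K_p·G_p(s) = 0 gives s² + 2.6s + 1.02 = 0.
So ω_n² = 1.02 ⇒ ω_n = 1.01 rad/s, and ζ = 2.6/(2ω_n) = 1.29.

ω_n = 1.01 rad/s, ζ = 1.29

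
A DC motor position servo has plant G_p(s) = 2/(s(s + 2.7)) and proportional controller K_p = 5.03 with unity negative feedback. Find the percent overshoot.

22.8%

The closed-loop denominator s² + 2.7s + 10.06 gives ω_n = √10.06 = 3.172 and ζ = 2.7/(2ω_n) = 0.4256.
%OS = 100·exp(−πζ/√(1−ζ²)) = 100·exp(−π·0.4256/√0.8188) = 22.8%.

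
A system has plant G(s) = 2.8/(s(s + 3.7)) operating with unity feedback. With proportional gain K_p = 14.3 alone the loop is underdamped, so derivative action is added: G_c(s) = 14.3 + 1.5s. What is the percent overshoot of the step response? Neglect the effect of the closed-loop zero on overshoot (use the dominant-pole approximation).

8.12%

Forward path: (14.3 + 1.5s)·2.8/(s(s+3.7)). The closed-loop characteristic equation is s² + (3.7 + 2.8·1.5)s + 2.8·14.3 = 0.
That is s² + 7.9s + 40.04 = 0, so ω_n = 6.328 rad/s and ζ = 7.9/(2·6.328) = 0.6242.
%OS = 100·exp(−πζ/√(1−ζ²)) = 8.12%.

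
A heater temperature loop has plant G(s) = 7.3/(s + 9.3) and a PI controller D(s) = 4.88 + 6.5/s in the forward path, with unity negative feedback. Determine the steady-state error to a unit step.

0

The open loop D(s)G(s) has a pole at the origin (type 1), so the static position error constant is infinite and e_ss = 1/(1+∞) = 0.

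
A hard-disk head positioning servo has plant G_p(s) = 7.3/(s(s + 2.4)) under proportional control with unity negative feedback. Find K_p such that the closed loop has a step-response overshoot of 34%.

From %OS = 100·exp(−πζ/√(1−ζ²)) = 34%, ζ = −ln(0.34)/√(π²+ln²(0.34)) = 0.3248.
Characteristic equation s² + 2.4s + 7.3K_p = 0 gives ζ = 2.4/(2√(7.3K_p)).
Setting ζ = 0.3248: √(7.3K_p) = 2.4/(2·0.3248) = 3.695, so K_p = 13.65/7.3 = 1.87.

K_p = 1.87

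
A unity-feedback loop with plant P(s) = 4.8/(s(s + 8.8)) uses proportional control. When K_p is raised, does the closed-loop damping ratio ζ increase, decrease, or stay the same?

decrease

ζ = 8.8/(2√(4.8K_p)); increasing K_p raises the denominator, so ζ falls.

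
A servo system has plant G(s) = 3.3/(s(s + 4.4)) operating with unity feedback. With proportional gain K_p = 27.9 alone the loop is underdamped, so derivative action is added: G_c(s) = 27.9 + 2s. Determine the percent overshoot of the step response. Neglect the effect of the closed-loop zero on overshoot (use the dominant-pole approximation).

11.1%

Forward path: (27.9 + 2s)·3.3/(s(s+4.4)). The closed-loop characteristic equation is s² + (4.4 + 3.3·2)s + 3.3·27.9 = 0.
That is s² + 11s + 92.07 = 0, so ω_n = 9.595 rad/s and ζ = 11/(2·9.595) = 0.5732.
%OS = 100·exp(−πζ/√(1−ζ²)) = 11.1%.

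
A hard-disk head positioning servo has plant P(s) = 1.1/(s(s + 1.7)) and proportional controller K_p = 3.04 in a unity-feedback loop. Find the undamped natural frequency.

ω_n = 1.83 rad/s

1 + K_p·P(s) = 0 gives s² + 1.7s + 3.344 = 0.
Matching s² + 2ζω_n s + ω_n²: ω_n = √3.344 = 1.829 rad/s and 2ζω_n = 1.7, so ζ = 1.7/(2·1.829) = 0.465.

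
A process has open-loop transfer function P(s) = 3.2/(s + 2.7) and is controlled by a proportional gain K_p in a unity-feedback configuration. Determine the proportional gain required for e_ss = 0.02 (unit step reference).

The loop is type 0, so e_ss(step) = 1/(1 + K_pos) with K_pos = K_p·P(0).
P(0) = 1.185. Require 1/(1 + K_p·1.185) = 0.02, so 1 + 1.185·K_p = 50.
K_p = (50 − 1)/1.185 = 41.3.

K_p = 41.3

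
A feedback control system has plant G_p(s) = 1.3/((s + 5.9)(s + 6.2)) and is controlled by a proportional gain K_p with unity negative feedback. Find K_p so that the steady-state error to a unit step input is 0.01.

For a type-0 loop with proportional control, e_ss = 1/(1 + K_p·G_p(0)).
G_p(0) = 0.03554. Require 1/(1 + K_p·0.03554) = 0.01, so 1 + 0.03554·K_p = 100.
K_p = (100 − 1)/0.03554 = 2790.

K_p = 2790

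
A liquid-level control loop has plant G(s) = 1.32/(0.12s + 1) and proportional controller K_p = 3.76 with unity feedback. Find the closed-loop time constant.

τ = 0.0201 s

Closed loop: T(s) = K_p·G/(1+K_p·G) = 4.963/(0.12s + 1 + 4.963), with pole at s = −(1 + 4.963)/0.12 = −49.69.
Closed-loop time constant τ = 1/49.69 = 0.0201 s.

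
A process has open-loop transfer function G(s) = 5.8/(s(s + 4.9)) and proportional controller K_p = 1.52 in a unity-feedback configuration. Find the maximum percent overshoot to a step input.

The closed-loop denominator s² + 4.9s + 8.816 gives ω_n = √8.816 = 2.969 and ζ = 4.9/(2ω_n) = 0.8251.
%OS = 100·exp(−πζ/√(1−ζ²)) = 100·exp(−π·0.8251/√0.3191) = 1.02%.

1.02%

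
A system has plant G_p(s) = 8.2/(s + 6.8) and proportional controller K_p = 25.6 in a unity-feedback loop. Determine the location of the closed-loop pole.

Closed-loop transfer function: T(s) = K_p·G_p(s)/(1 + K_p·G_p(s)) = 209.9/(s + 6.8 + 209.9) = 209.9/(s + 216.7).
The closed-loop pole is at s = −216.7.

s = -216.7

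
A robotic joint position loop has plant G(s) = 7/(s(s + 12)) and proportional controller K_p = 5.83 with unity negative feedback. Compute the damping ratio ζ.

ζ = 0.939

With unity feedback the closed-loop characteristic equation is s² + 12s + 5.83·7 = s² + 12s + 40.81 = 0.
Matching s² + 2ζω_n s + ω_n²: ω_n = √40.81 = 6.388 rad/s and 2ζω_n = 12, so ζ = 12/(2·6.388) = 0.939.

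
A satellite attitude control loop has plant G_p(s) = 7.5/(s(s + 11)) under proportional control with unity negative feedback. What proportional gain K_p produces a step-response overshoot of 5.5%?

From %OS = 100·exp(−πζ/√(1−ζ²)) = 5.5%, ζ = −ln(0.055)/√(π²+ln²(0.055)) = 0.6783.
Characteristic equation s² + 11s + 7.5K_p = 0 gives ζ = 11/(2√(7.5K_p)).
Setting ζ = 0.6783: √(7.5K_p) = 11/(2·0.6783) = 8.108, so K_p = 65.74/7.5 = 8.77.

K_p = 8.77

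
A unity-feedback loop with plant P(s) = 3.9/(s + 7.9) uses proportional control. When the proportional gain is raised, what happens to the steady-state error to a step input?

e_ss = 1/(1 + K_p·P(0)); a larger K_p raises the denominator, so e_ss decreases.

decrease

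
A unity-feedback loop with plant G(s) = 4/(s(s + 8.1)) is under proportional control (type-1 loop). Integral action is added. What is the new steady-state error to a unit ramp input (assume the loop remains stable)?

The integrator raises the loop to type 2, so K_v → ∞ and e_ss to a ramp is zero.

0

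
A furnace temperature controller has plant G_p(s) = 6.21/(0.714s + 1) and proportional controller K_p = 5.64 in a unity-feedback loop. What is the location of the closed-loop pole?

Closed loop: T(s) = K_p·G_p/(1+K_p·G_p) = 35.02/(0.714s + 1 + 35.02), with pole at s = −(1 + 35.02)/0.714 = −50.45.

s = -50.45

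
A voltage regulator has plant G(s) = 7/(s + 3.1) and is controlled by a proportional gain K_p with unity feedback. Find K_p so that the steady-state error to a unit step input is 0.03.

K_p = 14.3

For a type-0 loop with proportional control, e_ss = 1/(1 + K_p·G(0)).
G(0) = 2.258. Require 1/(1 + K_p·2.258) = 0.03, so 1 + 2.258·K_p = 33.33.
K_p = (33.33 − 1)/2.258 = 14.3.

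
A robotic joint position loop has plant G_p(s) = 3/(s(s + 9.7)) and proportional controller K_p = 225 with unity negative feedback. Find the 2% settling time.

Closed-loop characteristic equation: s² + 9.7s + 675 = 0, so ω_n = 25.98 rad/s and ζ = 9.7/(2·25.98) = 0.1867.
2% settling time T_s ≈ 4/(ζω_n) = 4/4.85 = 0.825 s.

T_s ≈ 0.825 s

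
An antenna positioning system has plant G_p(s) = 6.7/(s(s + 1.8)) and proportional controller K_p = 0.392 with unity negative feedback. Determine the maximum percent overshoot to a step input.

12.3%

Closed-loop characteristic equation: s² + 1.8s + 2.626 = 0, so ω_n = 1.621 rad/s and ζ = 1.8/(2·1.621) = 0.5553.
%OS = 100·exp(−πζ/√(1−ζ²)) = 100·exp(−π·0.5553/√0.6916) = 12.3%.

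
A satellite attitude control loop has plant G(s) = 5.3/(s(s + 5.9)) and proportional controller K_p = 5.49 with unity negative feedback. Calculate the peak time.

Closed-loop characteristic equation: s² + 5.9s + 29.1 = 0, so ω_n = 5.394 rad/s and ζ = 5.9/(2·5.394) = 0.5469.
Damped frequency ω_d = ω_n√(1−ζ²) = 4.516 rad/s, so peak time T_p = π/ω_d = 0.696 s.

T_p = 0.696 s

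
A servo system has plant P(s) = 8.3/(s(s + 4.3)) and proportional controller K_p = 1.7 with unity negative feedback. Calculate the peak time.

T_p = 1.02 s

From 1 + K_pP(s) = 0: s² + 4.3s + 14.11 = 0 ⇒ ω_n = 3.756, ζ = 0.5724.
Damped frequency ω_d = ω_n√(1−ζ²) = 3.08 rad/s, so peak time T_p = π/ω_d = 1.02 s.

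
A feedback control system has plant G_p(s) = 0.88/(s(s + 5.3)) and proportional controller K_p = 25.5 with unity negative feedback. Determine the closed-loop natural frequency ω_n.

ω_n = 4.74 rad/s

The closed-loop denominator is s(s+5.3) + 25.5·0.88 = s² + 5.3s + 22.44.
So ω_n² = 22.44 ⇒ ω_n = 4.737 rad/s, and ζ = 5.3/(2ω_n) = 0.559.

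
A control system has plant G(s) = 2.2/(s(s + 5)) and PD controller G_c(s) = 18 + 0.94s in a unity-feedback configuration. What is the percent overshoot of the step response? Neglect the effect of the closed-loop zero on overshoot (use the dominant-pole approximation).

Forward path: (18 + 0.94s)·2.2/(s(s+5)). The closed-loop characteristic equation is s² + (5 + 2.2·0.94)s + 2.2·18 = 0.
That is s² + 7.068s + 39.6 = 0, so ω_n = 6.293 rad/s and ζ = 7.068/(2·6.293) = 0.5616.
%OS = 100·exp(−πζ/√(1−ζ²)) = 11.9%.

11.9%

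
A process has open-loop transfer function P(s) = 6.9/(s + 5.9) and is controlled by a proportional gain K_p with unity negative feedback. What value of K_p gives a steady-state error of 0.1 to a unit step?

K_p = 7.7

For a type-0 loop with proportional control, e_ss = 1/(1 + K_p·P(0)).
P(0) = 1.169. Require 1/(1 + K_p·1.169) = 0.1, so 1 + 1.169·K_p = 10.
K_p = (10 − 1)/1.169 = 7.7.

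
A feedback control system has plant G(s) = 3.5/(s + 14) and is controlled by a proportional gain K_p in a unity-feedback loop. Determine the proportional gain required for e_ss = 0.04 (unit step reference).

K_p = 96

Steady-state error for a unit step on this type-0 loop is 1/(1 + K_p·G(0)).
G(0) = 0.25. Require 1/(1 + K_p·0.25) = 0.04, so 1 + 0.25·K_p = 25.
K_p = (25 − 1)/0.25 = 96.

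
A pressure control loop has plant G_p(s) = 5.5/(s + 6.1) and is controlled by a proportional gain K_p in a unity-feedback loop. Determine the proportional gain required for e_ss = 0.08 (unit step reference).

The loop is type 0, so e_ss(step) = 1/(1 + K_pos) with K_pos = K_p·G_p(0).
G_p(0) = 0.9016. Require 1/(1 + K_p·0.9016) = 0.08, so 1 + 0.9016·K_p = 12.5.
K_p = (12.5 − 1)/0.9016 = 12.8.

K_p = 12.8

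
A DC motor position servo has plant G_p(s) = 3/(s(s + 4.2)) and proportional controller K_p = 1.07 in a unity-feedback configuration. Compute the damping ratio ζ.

The closed-loop denominator is s(s+4.2) + 1.07·3 = s² + 4.2s + 3.21.
Matching s² + 2ζω_n s + ω_n²: ω_n = √3.21 = 1.792 rad/s and 2ζω_n = 4.2, so ζ = 4.2/(2·1.792) = 1.17.

ζ = 1.17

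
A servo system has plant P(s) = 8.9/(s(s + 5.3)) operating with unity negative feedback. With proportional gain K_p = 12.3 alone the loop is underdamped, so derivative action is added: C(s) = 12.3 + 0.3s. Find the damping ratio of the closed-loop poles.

Forward path: (12.3 + 0.3s)·8.9/(s(s+5.3)). The closed-loop characteristic equation is s² + (5.3 + 8.9·0.3)s + 8.9·12.3 = 0.
That is s² + 7.97s + 109.5 = 0, so ω_n = 10.46 rad/s and ζ = 7.97/(2·10.46) = 0.3809.

ζ = 0.381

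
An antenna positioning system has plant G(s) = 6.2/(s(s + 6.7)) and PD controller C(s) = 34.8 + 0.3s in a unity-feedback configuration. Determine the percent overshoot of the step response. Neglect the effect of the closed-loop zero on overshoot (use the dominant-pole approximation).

38.4%

Forward path: (34.8 + 0.3s)·6.2/(s(s+6.7)). The closed-loop characteristic equation is s² + (6.7 + 6.2·0.3)s + 6.2·34.8 = 0.
That is s² + 8.56s + 215.8 = 0, so ω_n = 14.69 rad/s and ζ = 8.56/(2·14.69) = 0.2914.
%OS = 100·exp(−πζ/√(1−ζ²)) = 38.4%.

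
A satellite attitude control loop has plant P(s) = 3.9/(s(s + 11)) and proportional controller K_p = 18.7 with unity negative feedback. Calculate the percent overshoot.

From 1 + K_pP(s) = 0: s² + 11s + 72.93 = 0 ⇒ ω_n = 8.54, ζ = 0.644.
%OS = 100·exp(−πζ/√(1−ζ²)) = 100·exp(−π·0.644/√0.5852) = 7.1%.

7.1%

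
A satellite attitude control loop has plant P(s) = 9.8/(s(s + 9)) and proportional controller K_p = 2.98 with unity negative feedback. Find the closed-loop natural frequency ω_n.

ω_n = 5.4 rad/s

With unity feedback the closed-loop characteristic equation is s² + 9s + 2.98·9.8 = s² + 9s + 29.2 = 0.
Matching s² + 2ζω_n s + ω_n²: ω_n = √29.2 = 5.404 rad/s and 2ζω_n = 9, so ζ = 9/(2·5.404) = 0.833.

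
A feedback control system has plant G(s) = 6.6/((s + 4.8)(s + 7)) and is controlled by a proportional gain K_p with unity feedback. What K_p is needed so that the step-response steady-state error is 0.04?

K_p = 122

For a type-0 loop with proportional control, e_ss = 1/(1 + K_p·G(0)).
G(0) = 0.1964. Require 1/(1 + K_p·0.1964) = 0.04, so 1 + 0.1964·K_p = 25.
K_p = (25 − 1)/0.1964 = 122.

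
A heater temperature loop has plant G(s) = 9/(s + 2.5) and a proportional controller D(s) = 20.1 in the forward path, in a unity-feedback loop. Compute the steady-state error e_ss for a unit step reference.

0.0136

The loop is type 0. Static position error constant K_pos = D(0)·G(0) = 20.1·3.6 = 72.36.
Steady-state error to a unit step: e_ss = 1/(1+K_pos) = 1/73.36 = 0.0136.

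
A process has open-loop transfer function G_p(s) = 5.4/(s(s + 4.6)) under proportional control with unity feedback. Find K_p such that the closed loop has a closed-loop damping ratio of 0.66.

K_p = 2.25

Closed-loop characteristic equation: s² + 4.6s + K_p·5.4 = 0.
So ω_n = √(5.4K_p) and 2ζω_n = 4.6, giving ζ = 4.6/(2√(5.4K_p)).
Setting ζ = 0.66: √(5.4K_p) = 4.6/(2·0.66) = 3.485, so K_p = 12.14/5.4 = 2.25.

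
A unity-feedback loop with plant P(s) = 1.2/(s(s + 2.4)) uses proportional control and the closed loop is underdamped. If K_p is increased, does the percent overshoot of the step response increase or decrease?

increase

ζ = 2.4/(2√(1.2K_p)) decreases as K_p grows; lower damping means more overshoot.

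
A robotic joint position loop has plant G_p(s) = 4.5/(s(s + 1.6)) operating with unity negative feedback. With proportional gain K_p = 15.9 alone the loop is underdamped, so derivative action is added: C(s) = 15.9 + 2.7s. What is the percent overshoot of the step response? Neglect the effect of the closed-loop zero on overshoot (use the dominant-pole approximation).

Forward path: (15.9 + 2.7s)·4.5/(s(s+1.6)). The closed-loop characteristic equation is s² + (1.6 + 4.5·2.7)s + 4.5·15.9 = 0.
That is s² + 13.75s + 71.55 = 0, so ω_n = 8.459 rad/s and ζ = 13.75/(2·8.459) = 0.8128.
%OS = 100·exp(−πζ/√(1−ζ²)) = 1.25%.

1.25%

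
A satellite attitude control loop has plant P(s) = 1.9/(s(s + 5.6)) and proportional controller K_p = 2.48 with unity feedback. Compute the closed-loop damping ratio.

The closed-loop denominator is s(s+5.6) + 2.48·1.9 = s² + 5.6s + 4.712.
So ω_n² = 4.712 ⇒ ω_n = 2.171 rad/s, and ζ = 5.6/(2ω_n) = 1.29.

ζ = 1.29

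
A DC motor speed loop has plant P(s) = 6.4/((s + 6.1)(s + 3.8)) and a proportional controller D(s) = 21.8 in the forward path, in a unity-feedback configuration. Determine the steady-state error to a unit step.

0.142

The loop is type 0. Static position error constant K_pos = D(0)·P(0) = 21.8·0.2761 = 6.019.
Steady-state error to a unit step: e_ss = 1/(1+K_pos) = 1/7.019 = 0.142.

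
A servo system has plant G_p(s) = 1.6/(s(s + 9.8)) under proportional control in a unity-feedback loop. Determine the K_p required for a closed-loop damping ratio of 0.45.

Closed-loop characteristic equation: s² + 9.8s + K_p·1.6 = 0.
So ω_n = √(1.6K_p) and 2ζω_n = 9.8, giving ζ = 9.8/(2√(1.6K_p)).
Setting ζ = 0.45: √(1.6K_p) = 9.8/(2·0.45) = 10.89, so K_p = 118.6/1.6 = 74.1.

K_p = 74.1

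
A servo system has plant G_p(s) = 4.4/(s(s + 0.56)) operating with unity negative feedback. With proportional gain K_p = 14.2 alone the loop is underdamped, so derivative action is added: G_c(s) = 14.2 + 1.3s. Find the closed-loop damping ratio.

ζ = 0.397

Forward path: (14.2 + 1.3s)·4.4/(s(s+0.56)). The closed-loop characteristic equation is s² + (0.56 + 4.4·1.3)s + 4.4·14.2 = 0.
That is s² + 6.28s + 62.48 = 0, so ω_n = 7.904 rad/s and ζ = 6.28/(2·7.904) = 0.3972.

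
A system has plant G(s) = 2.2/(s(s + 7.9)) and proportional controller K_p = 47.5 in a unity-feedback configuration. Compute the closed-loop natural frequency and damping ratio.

The closed-loop denominator is s(s+7.9) + 47.5·2.2 = s² + 7.9s + 104.5.
So ω_n² = 104.5 ⇒ ω_n = 10.22 rad/s, and ζ = 7.9/(2ω_n) = 0.386.

ω_n = 10.2 rad/s, ζ = 0.386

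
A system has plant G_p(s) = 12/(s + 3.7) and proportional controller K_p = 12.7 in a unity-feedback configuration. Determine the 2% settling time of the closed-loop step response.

Closed-loop transfer function: T(s) = K_p·G_p(s)/(1 + K_p·G_p(s)) = 152.4/(s + 3.7 + 152.4) = 152.4/(s + 156.1).
Time constant τ = 1/156.1 = 0.006406 s, so the 2% settling time is about 4τ = 0.0256 s.

T_s ≈ 0.0256 s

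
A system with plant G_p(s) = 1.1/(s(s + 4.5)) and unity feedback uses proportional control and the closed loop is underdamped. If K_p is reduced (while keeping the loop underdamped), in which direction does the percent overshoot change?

decrease

ζ = 4.5/(2√(1.1K_p)) rises as K_p falls; higher damping means less overshoot.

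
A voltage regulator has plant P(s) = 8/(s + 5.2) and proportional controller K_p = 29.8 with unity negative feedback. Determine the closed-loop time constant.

τ = 0.00411 s

Closed-loop transfer function: T(s) = K_p·P(s)/(1 + K_p·P(s)) = 238.4/(s + 5.2 + 238.4) = 238.4/(s + 243.6).
Time constant τ = 1/243.6 = 0.00411 s.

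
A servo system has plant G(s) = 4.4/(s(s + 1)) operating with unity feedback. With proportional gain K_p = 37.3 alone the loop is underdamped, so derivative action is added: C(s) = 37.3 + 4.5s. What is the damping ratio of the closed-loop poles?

Forward path: (37.3 + 4.5s)·4.4/(s(s+1)). The closed-loop characteristic equation is s² + (1 + 4.4·4.5)s + 4.4·37.3 = 0.
That is s² + 20.8s + 164.1 = 0, so ω_n = 12.81 rad/s and ζ = 20.8/(2·12.81) = 0.8118.

ζ = 0.812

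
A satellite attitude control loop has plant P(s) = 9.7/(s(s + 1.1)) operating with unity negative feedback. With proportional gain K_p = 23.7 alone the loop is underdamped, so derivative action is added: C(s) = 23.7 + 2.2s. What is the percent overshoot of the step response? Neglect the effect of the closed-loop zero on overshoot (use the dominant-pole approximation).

3.15%

Forward path: (23.7 + 2.2s)·9.7/(s(s+1.1)). The closed-loop characteristic equation is s² + (1.1 + 9.7·2.2)s + 9.7·23.7 = 0.
That is s² + 22.44s + 229.9 = 0, so ω_n = 15.16 rad/s and ζ = 22.44/(2·15.16) = 0.74.
%OS = 100·exp(−πζ/√(1−ζ²)) = 3.15%.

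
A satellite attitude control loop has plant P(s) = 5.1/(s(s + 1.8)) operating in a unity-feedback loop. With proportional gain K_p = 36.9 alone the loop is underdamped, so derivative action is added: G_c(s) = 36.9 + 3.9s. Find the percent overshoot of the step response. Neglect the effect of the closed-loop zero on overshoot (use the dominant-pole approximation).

Forward path: (36.9 + 3.9s)·5.1/(s(s+1.8)). The closed-loop characteristic equation is s² + (1.8 + 5.1·3.9)s + 5.1·36.9 = 0.
That is s² + 21.69s + 188.2 = 0, so ω_n = 13.72 rad/s and ζ = 21.69/(2·13.72) = 0.7906.
%OS = 100·exp(−πζ/√(1−ζ²)) = 1.73%.

1.73%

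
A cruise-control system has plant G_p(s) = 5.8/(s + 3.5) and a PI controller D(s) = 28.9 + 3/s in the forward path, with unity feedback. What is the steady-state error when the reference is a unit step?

The open loop D(s)G_p(s) has a pole at the origin (type 1), so the static position error constant is infinite and e_ss = 1/(1+∞) = 0.

0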